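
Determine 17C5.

6188

C(17,5) = (17·16·15·14·13) / 5! = 742560 / 120 = 6188.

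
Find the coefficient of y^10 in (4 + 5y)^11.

429687500

The general term is C(11,j)·(4)^j·(5y)^(11-j); the y^10 term has j = 1.
C(11,1) = 11.
Coefficient = C(11,1) · 4^1 · 5^10 = 11 · 4 · 9765625 = 429687500.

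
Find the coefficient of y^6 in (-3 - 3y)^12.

The general term is C(12,j)·(-3)^j·(-3y)^(12-j); the y^6 term has j = 6.
C(12,6) = 924.
Coefficient = C(12,6) · (-3)^6 · (-3)^6 = 924 · 729 · 729 = 491051484.

491051484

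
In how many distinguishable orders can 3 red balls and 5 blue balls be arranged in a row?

Choose positions for the red balls: C(8,3) = 56.

56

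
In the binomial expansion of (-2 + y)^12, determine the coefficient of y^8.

7920

The general term is C(12,j)·(-2)^j·(y)^(12-j); the y^8 term has j = 4.
C(12,4) = 495.
Coefficient = C(12,4) · (-2)^4 = 495 · 16 = 7920.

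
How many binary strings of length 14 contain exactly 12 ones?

91

Choose the 12 positions: C(14,12) = 91.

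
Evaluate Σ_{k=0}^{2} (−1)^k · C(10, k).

36

The partial alternating sum Σ_{k=0}^{2} (−1)^k C(10,k) = (−1)^2 C(9,2) = 36.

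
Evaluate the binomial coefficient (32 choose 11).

129024480

C(32,11) = (32·31·30·29·28·27·26·25·24·23·22) / 11! = 5150244363264000 / 39916800 = 129024480.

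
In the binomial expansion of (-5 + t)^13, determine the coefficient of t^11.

The general term is C(13,j)·(-5)^j·(t)^(13-j); the t^11 term has j = 2.
C(13,2) = 78.
Coefficient = C(13,2) · (-5)^2 = 78 · 25 = 1950.

1950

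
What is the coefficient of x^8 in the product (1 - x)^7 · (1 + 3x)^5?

615

Coefficient of x^8 = Σ_{j} C(7,j)·(-1)^j·C(5,8-j)·3^(8-j) for j from 3 to 7.
= (-8505) + 14175 + (-5670) + 630 + (-15) = 615.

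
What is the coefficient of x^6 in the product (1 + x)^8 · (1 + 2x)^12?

602060

Coefficient of x^6 = Σ_{j} C(8,j)·1^j·C(12,6-j)·2^(6-j) for j from 0 to 6.
= 59136 + 202752 + 221760 + 98560 + 18480 + 1344 + 28 = 602060.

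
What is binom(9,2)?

C(9,2) = (9·8) / 2! = 72 / 2 = 36.

36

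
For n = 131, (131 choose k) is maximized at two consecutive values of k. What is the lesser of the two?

For odd n = 131, C(131,k) peaks at k = (n−1)/2 and (n+1)/2; the lesser is 65.

65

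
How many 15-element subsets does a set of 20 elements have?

15504

C(20,15) = C(20,5) by symmetry.
C(20,5) = (20·19·18·17·16) / 5! = 1860480 / 120 = 15504.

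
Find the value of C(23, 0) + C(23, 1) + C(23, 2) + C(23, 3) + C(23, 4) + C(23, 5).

1 + 23 + 253 + 1771 + 8855 + 33649 = 44552.

44552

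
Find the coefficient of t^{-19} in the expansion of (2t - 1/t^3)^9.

General term: C(9,j)·(2t)^j·(-1/t^3)^(9-j), with t-exponent 1j − 3(9−j) = 4j − 27.
Set 4j − 27 = -19: j = 2.
C(9,2) = 36; 2^2 = 4; (-1)^7 = -1.
Coefficient = 36 · 4 · (-1) = -144.

-144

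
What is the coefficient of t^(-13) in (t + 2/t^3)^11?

General term: C(11,j)·(t)^j·(2/t^3)^(11-j), with t-exponent 1j − 3(11−j) = 4j − 33.
Set 4j − 33 = -13: j = 5.
C(11,5) = 462; 1^5 = 1; 2^6 = 64.
Coefficient = 462 · 1 · 64 = 29568.

29568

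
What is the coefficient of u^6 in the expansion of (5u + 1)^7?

109375

The general term is C(7,j)·(5u)^j·(1)^(7-j); the u^6 term has j = 6.
C(7,6) = 7.
Coefficient = C(7,6) · 5^6 = 7 · 15625 = 109375.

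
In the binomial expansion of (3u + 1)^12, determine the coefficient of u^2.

594

The general term is C(12,j)·(3u)^j·(1)^(12-j); the u^2 term has j = 2.
C(12,2) = 66.
Coefficient = C(12,2) · 3^2 = 66 · 9 = 594.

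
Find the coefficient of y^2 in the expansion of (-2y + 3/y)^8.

-48384

General term: C(8,j)·(-2y)^j·(3/y)^(8-j), with y-exponent 1j − 1(8−j) = 2j − 8.
Set 2j − 8 = 2: j = 5.
C(8,5) = 56; (-2)^5 = -32; 3^3 = 27.
Coefficient = 56 · (-32) · 27 = -48384.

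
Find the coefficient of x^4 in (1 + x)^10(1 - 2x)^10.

Coefficient of x^4 = Σ_{j} C(10,j)·1^j·C(10,4-j)·(-2)^(4-j) for j from 0 to 4.
= 3360 + (-9600) + 8100 + (-2400) + 210 = -330.

-330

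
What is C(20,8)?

125970

C(20,8) = (20·19·18·17·16·15·14·13) / 8! = 5079110400 / 40320 = 125970.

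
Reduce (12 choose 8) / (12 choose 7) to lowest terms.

C(n,k+1)/C(n,k) = (n−k)/(k+1) = (12−7)/(7+1) = 5/8.

5/8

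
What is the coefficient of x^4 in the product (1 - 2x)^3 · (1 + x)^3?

Coefficient of x^4 = Σ_{j} C(3,j)·(-2)^j·C(3,4-j)·1^(4-j) for j from 1 to 3.
= (-6) + 36 + (-24) = 6.

6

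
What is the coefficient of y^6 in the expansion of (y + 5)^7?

The general term is C(7,j)·(y)^j·(5)^(7-j); the y^6 term has j = 6.
C(7,6) = 7.
Coefficient = C(7,6) · 5^1 = 7 · 5 = 35.

35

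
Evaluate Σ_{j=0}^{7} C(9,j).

1 + 9 + 36 + 84 + 126 + 126 + 84 + 36 = 502.

502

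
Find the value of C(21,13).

203490

C(21,13) = C(21,8) by symmetry.
C(21,8) = (21·20·19·18·17·16·15·14) / 8! = 8204716800 / 40320 = 203490.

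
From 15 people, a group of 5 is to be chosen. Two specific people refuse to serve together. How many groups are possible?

All 5-subsets: C(15,5) = 3003. Those containing both fixed elements: C(13,3) = 286.
3003 − 286 = 2717.

2717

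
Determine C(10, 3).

120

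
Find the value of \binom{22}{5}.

C(22,5) = (22·21·20·19·18) / 5! = 3160080 / 120 = 26334.

26334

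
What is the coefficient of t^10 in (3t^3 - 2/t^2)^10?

2449440

General term: C(10,j)·(3t^3)^j·(-2/t^2)^(10-j), with t-exponent 3j − 2(10−j) = 5j − 20.
Set 5j − 20 = 10: j = 6.
C(10,6) = 210; 3^6 = 729; (-2)^4 = 16.
Coefficient = 210 · 729 · 16 = 2449440.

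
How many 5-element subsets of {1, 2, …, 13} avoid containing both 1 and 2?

1122

All 5-subsets: C(13,5) = 1287. Those containing both fixed elements: C(11,3) = 165.
1287 − 165 = 1122.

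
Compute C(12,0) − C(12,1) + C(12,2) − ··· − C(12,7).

-330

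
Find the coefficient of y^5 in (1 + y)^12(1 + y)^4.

4368

Coefficient of y^5 = Σ_{j} C(12,j)·C(4,5-j) for j from 1 to 5.
= 12 + 264 + 1320 + 1980 + 792 = 4368.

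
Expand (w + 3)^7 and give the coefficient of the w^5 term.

The general term is C(7,j)·(w)^j·(3)^(7-j); the w^5 term has j = 5.
C(7,5) = 21.
Coefficient = C(7,5) · 3^2 = 21 · 9 = 189.

189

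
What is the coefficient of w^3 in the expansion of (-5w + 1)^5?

-1250

The general term is C(5,j)·(-5w)^j·(1)^(5-j); the w^3 term has j = 3.
C(5,3) = 10.
Coefficient = C(5,3) · (-5)^3 = 10 · (-125) = -1250.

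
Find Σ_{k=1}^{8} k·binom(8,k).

1024

Since k·C(8,k) = 8·C(7,k−1), the sum is 8·2^7 = 8·128 = 1024.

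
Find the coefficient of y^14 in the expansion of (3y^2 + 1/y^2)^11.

General term: C(11,j)·(3y^2)^j·(1/y^2)^(11-j), with y-exponent 2j − 2(11−j) = 4j − 22.
Set 4j − 22 = 14: j = 9.
C(11,9) = 55; 3^9 = 19683; 1^2 = 1.
Coefficient = 55 · 19683 · 1 = 1082565.

1082565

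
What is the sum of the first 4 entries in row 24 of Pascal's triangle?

2325

1 + 24 + 276 + 2024 = 2325.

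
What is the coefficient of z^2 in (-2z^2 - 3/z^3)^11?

General term: C(11,j)·(-2z^2)^j·(-3/z^3)^(11-j), with z-exponent 2j − 3(11−j) = 5j − 33.
Set 5j − 33 = 2: j = 7.
C(11,7) = 330; (-2)^7 = -128; (-3)^4 = 81.
Coefficient = 330 · (-128) · 81 = -3421440.

-3421440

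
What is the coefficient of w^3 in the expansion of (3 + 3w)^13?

The general term is C(13,j)·(3)^j·(3w)^(13-j); the w^3 term has j = 10.
C(13,10) = 286.
Coefficient = C(13,10) · 3^10 · 3^3 = 286 · 59049 · 27 = 455976378.

455976378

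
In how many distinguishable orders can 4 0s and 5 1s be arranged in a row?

Choose positions for the 0s: C(9,4) = 126.

126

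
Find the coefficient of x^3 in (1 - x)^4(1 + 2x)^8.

Coefficient of x^3 = Σ_{j} C(4,j)·(-1)^j·C(8,3-j)·2^(3-j) for j from 0 to 3.
= 448 + (-448) + 96 + (-4) = 92.

92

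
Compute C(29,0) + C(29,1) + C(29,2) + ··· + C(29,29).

536870912

The entries of row 29 sum to 2^29 = 536870912.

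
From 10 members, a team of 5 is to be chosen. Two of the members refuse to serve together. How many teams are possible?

196

All 5-subsets: C(10,5) = 252. Those containing both fixed elements: C(8,3) = 56.
252 − 56 = 196.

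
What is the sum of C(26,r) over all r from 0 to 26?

Setting x = 1 in (1+x)^26 gives Σ C(26,r) = 2^26 = 67108864.

67108864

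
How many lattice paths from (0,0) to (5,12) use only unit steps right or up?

Each path is a sequence of 17 steps with 5 rights: C(17,5) = 6188.

6188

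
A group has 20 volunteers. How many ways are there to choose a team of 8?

125970

This is C(20,8) = 125970.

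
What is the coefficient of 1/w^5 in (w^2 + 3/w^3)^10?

61236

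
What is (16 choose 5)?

4368

C(16,5) = (16·15·14·13·12) / 5! = 524160 / 120 = 4368.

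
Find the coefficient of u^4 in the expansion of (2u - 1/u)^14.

General term: C(14,j)·(2u)^j·(-1/u)^(14-j), with u-exponent 1j − 1(14−j) = 2j − 14.
Set 2j − 14 = 4: j = 9.
C(14,9) = 2002; 2^9 = 512; (-1)^5 = -1.
Coefficient = 2002 · 512 · (-1) = -1025024.

-1025024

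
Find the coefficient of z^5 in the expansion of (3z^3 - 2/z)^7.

15120

General term: C(7,j)·(3z^3)^j·(-2/z)^(7-j), with z-exponent 3j − 1(7−j) = 4j − 7.
Set 4j − 7 = 5: j = 3.
C(7,3) = 35; 3^3 = 27; (-2)^4 = 16.
Coefficient = 35 · 27 · 16 = 15120.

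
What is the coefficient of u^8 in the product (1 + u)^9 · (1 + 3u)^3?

6003

Coefficient of u^8 = Σ_{j} C(9,j)·1^j·C(3,8-j)·3^(8-j) for j from 5 to 8.
= 3402 + 2268 + 324 + 9 = 6003.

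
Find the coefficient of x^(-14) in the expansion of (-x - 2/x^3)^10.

13440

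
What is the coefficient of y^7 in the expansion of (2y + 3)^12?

The general term is C(12,j)·(2y)^j·(3)^(12-j); the y^7 term has j = 7.
C(12,7) = 792.
Coefficient = C(12,7) · 2^7 · 3^5 = 792 · 128 · 243 = 24634368.

24634368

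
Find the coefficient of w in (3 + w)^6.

1458

The general term is C(6,j)·(3)^j·(w)^(6-j); the w^1 term has j = 5.
C(6,5) = 6.
Coefficient = C(6,5) · 3^5 = 6 · 243 = 1458.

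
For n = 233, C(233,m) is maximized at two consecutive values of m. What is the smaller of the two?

116

For odd n = 233, C(233,m) peaks at m = (n−1)/2 and (n+1)/2; the smaller is 116.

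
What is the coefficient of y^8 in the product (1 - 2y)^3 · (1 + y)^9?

-207

Coefficient of y^8 = Σ_{j} C(3,j)·(-2)^j·C(9,8-j)·1^(8-j) for j from 0 to 3.
= 9 + (-216) + 1008 + (-1008) = -207.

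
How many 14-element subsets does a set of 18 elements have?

3060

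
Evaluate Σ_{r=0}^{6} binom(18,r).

31180

1 + 18 + 153 + 816 + 3060 + 8568 + 18564 = 31180.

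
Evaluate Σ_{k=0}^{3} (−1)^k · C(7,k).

-20

The partial alternating sum Σ_{k=0}^{3} (−1)^k C(7,k) = (−1)^3 C(6,3) = -20.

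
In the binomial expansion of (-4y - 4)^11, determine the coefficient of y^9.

-230686720

The general term is C(11,j)·(-4y)^j·(-4)^(11-j); the y^9 term has j = 9.
C(11,9) = 55.
Coefficient = C(11,9) · (-4)^9 · (-4)^2 = 55 · (-262144) · 16 = -230686720.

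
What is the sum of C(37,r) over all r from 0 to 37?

137438953472

Setting x = 1 in (1+x)^37 gives Σ C(37,r) = 2^37 = 137438953472.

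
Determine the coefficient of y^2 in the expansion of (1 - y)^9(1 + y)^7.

-6

Coefficient of y^2 = Σ_{j} C(9,j)·(-1)^j·C(7,2-j)·1^(2-j) for j from 0 to 2.
= 21 + (-63) + 36 = -6.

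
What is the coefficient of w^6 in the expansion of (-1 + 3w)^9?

The general term is C(9,j)·(-1)^j·(3w)^(9-j); the w^6 term has j = 3.
C(9,3) = 84.
Coefficient = C(9,3) · (-1)^3 · 3^6 = 84 · (-1) · 729 = -61236.

-61236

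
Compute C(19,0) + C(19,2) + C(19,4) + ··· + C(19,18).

262144

Half of (1+1)^19 + (1−1)^19 gives the even-index sum: 2^18 = 262144.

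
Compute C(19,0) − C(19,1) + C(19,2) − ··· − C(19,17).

-18

The partial alternating sum Σ_{k=0}^{17} (−1)^k C(19,k) = (−1)^17 C(18,17) = -18.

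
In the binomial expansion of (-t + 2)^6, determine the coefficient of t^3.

-160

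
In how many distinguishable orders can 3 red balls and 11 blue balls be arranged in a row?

Choose positions for the red balls: C(14,3) = 364.

364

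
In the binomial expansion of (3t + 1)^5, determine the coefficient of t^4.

The general term is C(5,j)·(3t)^j·(1)^(5-j); the t^4 term has j = 4.
C(5,4) = 5.
Coefficient = C(5,4) · 3^4 = 5 · 81 = 405.

405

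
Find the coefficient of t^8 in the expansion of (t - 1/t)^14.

-364

General term: C(14,j)·(t)^j·(-1/t)^(14-j), with t-exponent 1j − 1(14−j) = 2j − 14.
Set 2j − 14 = 8: j = 11.
C(14,11) = 364; 1^11 = 1; (-1)^3 = -1.
Coefficient = 364 · 1 · (-1) = -364.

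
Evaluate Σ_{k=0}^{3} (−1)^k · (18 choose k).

-680

The partial alternating sum Σ_{k=0}^{3} (−1)^k C(18,k) = (−1)^3 C(17,3) = -680.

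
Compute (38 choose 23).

C(38,23) = C(38,15) by symmetry.
C(38,15) = (38·37·36·35·34·33·32·31·30·29·28·27·26·25·24) / 15! = 20231404874494894080000 / 1307674368000 = 15471286560.

15471286560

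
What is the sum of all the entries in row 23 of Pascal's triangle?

8388608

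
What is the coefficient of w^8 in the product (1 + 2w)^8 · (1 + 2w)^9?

6223360

(1 + 2w)^8(1 + 2w)^9 = (1 + 2w)^17, so the coefficient of w^8 is C(17,8)·2^8 = 24310·256 = 6223360.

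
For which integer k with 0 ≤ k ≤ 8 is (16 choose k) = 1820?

C(16,k) increases on 0 ≤ k ≤ 8. C(16,3) = 560 and C(16,4) = 1820, so k = 4.

4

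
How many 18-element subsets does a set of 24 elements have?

134596

C(24,18) = C(24,6) by symmetry.
C(24,6) = (24·23·22·21·20·19) / 6! = 96909120 / 720 = 134596.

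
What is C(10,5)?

252

C(10,5) = (10·9·8·7·6) / 5! = 30240 / 120 = 252.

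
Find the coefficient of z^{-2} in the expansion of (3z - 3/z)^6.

General term: C(6,j)·(3z)^j·(-3/z)^(6-j), with z-exponent 1j − 1(6−j) = 2j − 6.
Set 2j − 6 = -2: j = 2.
C(6,2) = 15; 3^2 = 9; (-3)^4 = 81.
Coefficient = 15 · 9 · 81 = 10935.

10935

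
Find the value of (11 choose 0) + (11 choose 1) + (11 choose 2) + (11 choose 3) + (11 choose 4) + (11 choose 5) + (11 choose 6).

1 + 11 + 55 + 165 + 330 + 462 + 462 = 1486.

1486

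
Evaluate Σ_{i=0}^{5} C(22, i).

35443

1 + 22 + 231 + 1540 + 7315 + 26334 = 35443.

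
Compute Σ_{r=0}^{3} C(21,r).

1562

1 + 21 + 210 + 1330 = 1562.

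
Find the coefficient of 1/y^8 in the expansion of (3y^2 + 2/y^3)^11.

7185024

General term: C(11,j)·(3y^2)^j·(2/y^3)^(11-j), with y-exponent 2j − 3(11−j) = 5j − 33.
Set 5j − 33 = -8: j = 5.
C(11,5) = 462; 3^5 = 243; 2^6 = 64.
Coefficient = 462 · 243 · 64 = 7185024.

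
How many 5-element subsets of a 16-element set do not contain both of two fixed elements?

4004

All 5-subsets: C(16,5) = 4368. Those containing both fixed elements: C(14,3) = 364.
4368 − 364 = 4004.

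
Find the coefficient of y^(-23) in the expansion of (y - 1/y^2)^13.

General term: C(13,j)·(y)^j·(-1/y^2)^(13-j), with y-exponent 1j − 2(13−j) = 3j − 26.
Set 3j − 26 = -23: j = 1.
C(13,1) = 13; 1^1 = 1; (-1)^12 = 1.
Coefficient = 13 · 1 · 1 = 13.

13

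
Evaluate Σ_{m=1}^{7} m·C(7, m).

448

Differentiating (1+x)^7 and setting x=1: Σ m·C(7,m) = 7·2^6 = 448.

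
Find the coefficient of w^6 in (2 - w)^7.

14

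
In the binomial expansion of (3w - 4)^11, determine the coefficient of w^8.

The general term is C(11,j)·(3w)^j·(-4)^(11-j); the w^8 term has j = 8.
C(11,8) = 165.
Coefficient = C(11,8) · 3^8 · (-4)^3 = 165 · 6561 · (-64) = -69284160.

-69284160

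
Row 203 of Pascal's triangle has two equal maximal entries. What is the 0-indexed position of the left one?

101

For odd n = 203, C(203,r) peaks at r = (n−1)/2 and (n+1)/2; the lower is 101.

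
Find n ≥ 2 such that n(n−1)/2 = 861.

n(n−1)/2 = 861 ⇒ n(n−1) = 1722. Since 42·41 = 1722, n = 42.

42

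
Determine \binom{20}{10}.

C(20,10) = (20·19·18·17·16·15·14·13·12·11) / 10! = 670442572800 / 3628800 = 184756.

184756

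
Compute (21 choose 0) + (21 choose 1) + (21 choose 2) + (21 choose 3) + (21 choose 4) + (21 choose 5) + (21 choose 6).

1 + 21 + 210 + 1330 + 5985 + 20349 + 54264 = 82160.

82160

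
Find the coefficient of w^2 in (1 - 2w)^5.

40

The general term is C(5,j)·(1)^j·(-2w)^(5-j); the w^2 term has j = 3.
C(5,3) = 10.
Coefficient = C(5,3) · (-2)^2 = 10 · 4 = 40.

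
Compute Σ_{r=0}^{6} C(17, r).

1 + 17 + 136 + 680 + 2380 + 6188 + 12376 = 21778.

21778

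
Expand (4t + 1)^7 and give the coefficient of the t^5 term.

21504

The general term is C(7,j)·(4t)^j·(1)^(7-j); the t^5 term has j = 5.
C(7,5) = 21.
Coefficient = C(7,5) · 4^5 = 21 · 1024 = 21504.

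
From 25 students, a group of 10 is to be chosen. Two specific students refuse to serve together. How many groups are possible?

All 10-subsets: C(25,10) = 3268760. Those containing both fixed elements: C(23,8) = 490314.
3268760 − 490314 = 2778446.

2778446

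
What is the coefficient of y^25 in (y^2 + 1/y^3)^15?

15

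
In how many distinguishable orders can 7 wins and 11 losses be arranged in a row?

Choose positions for the wins: C(18,7) = 31824.

31824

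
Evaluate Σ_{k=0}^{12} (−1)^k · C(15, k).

91

The partial alternating sum Σ_{k=0}^{12} (−1)^k C(15,k) = (−1)^12 C(14,12) = 91.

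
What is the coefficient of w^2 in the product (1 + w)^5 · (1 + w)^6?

55

Coefficient of w^2 = Σ_{j} C(5,j)·C(6,2-j) for j from 0 to 2.
= 15 + 30 + 10 = 55.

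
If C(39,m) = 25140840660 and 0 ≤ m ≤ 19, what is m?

C(39,m) increases on 0 ≤ m ≤ 19. C(39,14) = 15084504396 and C(39,15) = 25140840660, so m = 15.

15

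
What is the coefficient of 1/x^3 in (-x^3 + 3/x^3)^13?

General term: C(13,j)·(-x^3)^j·(3/x^3)^(13-j), with x-exponent 3j − 3(13−j) = 6j − 39.
Set 6j − 39 = -3: j = 6.
C(13,6) = 1716; (-1)^6 = 1; 3^7 = 2187.
Coefficient = 1716 · 1 · 2187 = 3752892.

3752892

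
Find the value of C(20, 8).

125970

C(20,8) = (20·19·18·17·16·15·14·13) / 8! = 5079110400 / 40320 = 125970.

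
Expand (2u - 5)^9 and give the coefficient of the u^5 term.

2520000

The general term is C(9,j)·(2u)^j·(-5)^(9-j); the u^5 term has j = 5.
C(9,5) = 126.
Coefficient = C(9,5) · 2^5 · (-5)^4 = 126 · 32 · 625 = 2520000.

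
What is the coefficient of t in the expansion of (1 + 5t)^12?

The general term is C(12,j)·(1)^j·(5t)^(12-j); the t^1 term has j = 11.
C(12,11) = 12.
Coefficient = C(12,11) · 5^1 = 12 · 5 = 60.

60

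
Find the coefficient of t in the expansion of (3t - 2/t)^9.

489888

General term: C(9,j)·(3t)^j·(-2/t)^(9-j), with t-exponent 1j − 1(9−j) = 2j − 9.
Set 2j − 9 = 1: j = 5.
C(9,5) = 126; 3^5 = 243; (-2)^4 = 16.
Coefficient = 126 · 243 · 16 = 489888.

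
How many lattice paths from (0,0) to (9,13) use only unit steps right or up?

497420

Each path is a sequence of 22 steps with 9 rights: C(22,9) = 497420.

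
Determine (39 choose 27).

C(39,27) = C(39,12) by symmetry.
C(39,12) = (39·38·37·36·35·34·33·32·31·30·29·28) / 12! = 1873278229119897600 / 479001600 = 3910797436.

3910797436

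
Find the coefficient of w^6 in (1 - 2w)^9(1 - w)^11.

Coefficient of w^6 = Σ_{j} C(9,j)·(-2)^j·C(11,6-j)·(-1)^(6-j) for j from 0 to 6.
= 462 + 8316 + 47520 + 110880 + 110880 + 44352 + 5376 = 327786.

327786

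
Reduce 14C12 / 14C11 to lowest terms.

1/4

C(n,k+1)/C(n,k) = (n−k)/(k+1) = (14−11)/(11+1) = 3/12 = 1/4.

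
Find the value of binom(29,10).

C(29,10) = (29·28·27·26·25·24·23·22·21·20) / 10! = 72684900288000 / 3628800 = 20030010.

20030010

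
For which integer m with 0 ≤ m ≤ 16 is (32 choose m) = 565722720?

15

C(32,m) increases on 0 ≤ m ≤ 16. C(32,14) = 471435600 and C(32,15) = 565722720, so m = 15.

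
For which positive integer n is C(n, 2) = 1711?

n(n−1)/2 = 1711 ⇒ n(n−1) = 3422. Since 59·58 = 3422, n = 59.

59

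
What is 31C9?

C(31,9) = (31·30·29·28·27·26·25·24·23) / 9! = 7315688016000 / 362880 = 20160075.

20160075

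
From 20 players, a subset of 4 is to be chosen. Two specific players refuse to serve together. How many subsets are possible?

4692

All 4-subsets: C(20,4) = 4845. Those containing both fixed elements: C(18,2) = 153.
4845 − 153 = 4692.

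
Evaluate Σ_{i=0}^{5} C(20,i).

21700

1 + 20 + 190 + 1140 + 4845 + 15504 = 21700.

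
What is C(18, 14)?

C(18,14) = C(18,4) by symmetry.
C(18,4) = (18·17·16·15) / 4! = 73440 / 24 = 3060.

3060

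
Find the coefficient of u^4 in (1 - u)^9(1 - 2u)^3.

1134

Coefficient of u^4 = Σ_{j} C(9,j)·(-1)^j·C(3,4-j)·(-2)^(4-j) for j from 1 to 4.
= 72 + 432 + 504 + 126 = 1134.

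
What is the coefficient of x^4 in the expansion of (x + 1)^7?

The general term is C(7,j)·(x)^j·(1)^(7-j); the x^4 term has j = 4.
C(7,4) = 35.
Coefficient = C(7,4) = 35.

35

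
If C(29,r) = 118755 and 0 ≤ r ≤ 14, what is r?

5

C(29,r) increases on 0 ≤ r ≤ 14. C(29,4) = 23751 and C(29,5) = 118755, so r = 5.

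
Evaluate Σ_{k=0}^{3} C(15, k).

576

1 + 15 + 105 + 455 = 576.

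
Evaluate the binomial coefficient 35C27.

23535820

C(35,27) = C(35,8) by symmetry.
C(35,8) = (35·34·33·32·31·30·29·28) / 8! = 948964262400 / 40320 = 23535820.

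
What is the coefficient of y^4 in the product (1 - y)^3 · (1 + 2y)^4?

Coefficient of y^4 = Σ_{j} C(3,j)·(-1)^j·C(4,4-j)·2^(4-j) for j from 0 to 3.
= 16 + (-96) + 72 + (-8) = -16.

-16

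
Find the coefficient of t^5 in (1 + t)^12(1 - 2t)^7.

-90

Coefficient of t^5 = Σ_{j} C(12,j)·1^j·C(7,5-j)·(-2)^(5-j) for j from 0 to 5.
= (-672) + 6720 + (-18480) + 18480 + (-6930) + 792 = -90.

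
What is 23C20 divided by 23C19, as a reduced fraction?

1/5

C(n,k+1)/C(n,k) = (n−k)/(k+1) = (23−19)/(19+1) = 4/20 = 1/5.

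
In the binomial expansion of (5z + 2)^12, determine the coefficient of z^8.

3093750000

The general term is C(12,j)·(5z)^j·(2)^(12-j); the z^8 term has j = 8.
C(12,8) = 495.
Coefficient = C(12,8) · 5^8 · 2^4 = 495 · 390625 · 16 = 3093750000.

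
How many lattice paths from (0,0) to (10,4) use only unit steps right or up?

1001

Each path is a sequence of 14 steps with 10 rights: C(14,10) = 1001.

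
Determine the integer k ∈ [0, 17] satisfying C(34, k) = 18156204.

8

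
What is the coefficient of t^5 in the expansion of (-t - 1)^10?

252

The general term is C(10,j)·(-t)^j·(-1)^(10-j); the t^5 term has j = 5.
C(10,5) = 252.
Coefficient = C(10,5) · (-1)^5 · (-1)^5 = 252 · (-1) · (-1) = 252.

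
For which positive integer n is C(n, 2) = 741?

n(n−1)/2 = 741 ⇒ n(n−1) = 1482. Since 39·38 = 1482, n = 39.

39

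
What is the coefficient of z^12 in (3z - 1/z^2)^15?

General term: C(15,j)·(3z)^j·(-1/z^2)^(15-j), with z-exponent 1j − 2(15−j) = 3j − 30.
Set 3j − 30 = 12: j = 14.
C(15,14) = 15; 3^14 = 4782969; (-1)^1 = -1.
Coefficient = 15 · 4782969 · (-1) = -71744535.

-71744535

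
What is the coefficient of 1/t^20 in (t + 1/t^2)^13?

78

General term: C(13,j)·(t)^j·(1/t^2)^(13-j), with t-exponent 1j − 2(13−j) = 3j − 26.
Set 3j − 26 = -20: j = 2.
C(13,2) = 78; 1^2 = 1; 1^11 = 1.
Coefficient = 78 · 1 · 1 = 78.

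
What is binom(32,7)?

C(32,7) = (32·31·30·29·28·27·26) / 7! = 16963914240 / 5040 = 3365856.

3365856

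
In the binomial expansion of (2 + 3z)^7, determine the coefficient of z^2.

6048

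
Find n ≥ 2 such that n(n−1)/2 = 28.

n(n−1)/2 = 28 ⇒ n(n−1) = 56. Since 8·7 = 56, n = 8.

8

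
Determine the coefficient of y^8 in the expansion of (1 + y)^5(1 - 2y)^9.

2112

Coefficient of y^8 = Σ_{j} C(5,j)·1^j·C(9,8-j)·(-2)^(8-j) for j from 0 to 5.
= 2304 + (-23040) + 53760 + (-40320) + 10080 + (-672) = 2112.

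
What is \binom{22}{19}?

C(22,19) = C(22,3) by symmetry.
C(22,3) = (22·21·20) / 3! = 9240 / 6 = 1540.

1540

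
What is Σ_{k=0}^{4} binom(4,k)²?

By Vandermonde's identity, Σ C(4,k)² = C(8,4) = 70.

70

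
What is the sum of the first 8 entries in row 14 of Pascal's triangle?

9908

1 + 14 + 91 + 364 + 1001 + 2002 + 3003 + 3432 = 9908.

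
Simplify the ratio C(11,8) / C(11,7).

C(n,k+1)/C(n,k) = (n−k)/(k+1) = (11−7)/(7+1) = 4/8 = 1/2.

1/2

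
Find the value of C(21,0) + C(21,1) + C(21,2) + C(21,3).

1 + 21 + 210 + 1330 = 1562.

1562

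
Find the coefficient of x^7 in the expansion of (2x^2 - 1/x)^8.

-1792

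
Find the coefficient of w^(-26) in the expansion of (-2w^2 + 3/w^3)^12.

General term: C(12,j)·(-2w^2)^j·(3/w^3)^(12-j), with w-exponent 2j − 3(12−j) = 5j − 36.
Set 5j − 36 = -26: j = 2.
C(12,2) = 66; (-2)^2 = 4; 3^10 = 59049.
Coefficient = 66 · 4 · 59049 = 15588936.

15588936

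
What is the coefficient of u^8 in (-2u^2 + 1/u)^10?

13440

General term: C(10,j)·(-2u^2)^j·(1/u)^(10-j), with u-exponent 2j − 1(10−j) = 3j − 10.
Set 3j − 10 = 8: j = 6.
C(10,6) = 210; (-2)^6 = 64; 1^4 = 1.
Coefficient = 210 · 64 · 1 = 13440.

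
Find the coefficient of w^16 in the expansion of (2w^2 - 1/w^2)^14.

-745472

General term: C(14,j)·(2w^2)^j·(-1/w^2)^(14-j), with w-exponent 2j − 2(14−j) = 4j − 28.
Set 4j − 28 = 16: j = 11.
C(14,11) = 364; 2^11 = 2048; (-1)^3 = -1.
Coefficient = 364 · 2048 · (-1) = -745472.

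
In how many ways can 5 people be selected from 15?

This is C(15,5) = 3003.

3003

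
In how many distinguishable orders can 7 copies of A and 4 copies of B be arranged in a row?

Choose positions for the A's: C(11,7) = 330.

330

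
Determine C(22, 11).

C(22,11) = (22·21·20·19·18·17·16·15·14·13·12) / 11! = 28158588057600 / 39916800 = 705432.

705432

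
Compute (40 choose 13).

12033222880

C(40,13) = (40·39·38·37·36·35·34·33·32·31·30·29·28) / 13! = 74931129164795904000 / 6227020800 = 12033222880.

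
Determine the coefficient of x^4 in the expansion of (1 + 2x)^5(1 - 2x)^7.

Coefficient of x^4 = Σ_{j} C(5,j)·2^j·C(7,4-j)·(-2)^(4-j) for j from 0 to 4.
= 560 + (-2800) + 3360 + (-1120) + 80 = 80.

80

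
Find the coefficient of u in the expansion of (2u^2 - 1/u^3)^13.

General term: C(13,j)·(2u^2)^j·(-1/u^3)^(13-j), with u-exponent 2j − 3(13−j) = 5j − 39.
Set 5j − 39 = 1: j = 8.
C(13,8) = 1287; 2^8 = 256; (-1)^5 = -1.
Coefficient = 1287 · 256 · (-1) = -329472.

-329472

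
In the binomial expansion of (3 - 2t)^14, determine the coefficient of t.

The general term is C(14,j)·(3)^j·(-2t)^(14-j); the t^1 term has j = 13.
C(14,13) = 14.
Coefficient = C(14,13) · 3^13 · (-2)^1 = 14 · 1594323 · (-2) = -44641044.

-44641044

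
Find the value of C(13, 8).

1287

C(13,8) = C(13,5) by symmetry.
C(13,5) = (13·12·11·10·9) / 5! = 154440 / 120 = 1287.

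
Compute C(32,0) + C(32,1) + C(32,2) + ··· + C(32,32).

4294967296

Setting x = 1 in (1+x)^32 gives Σ C(32,i) = 2^32 = 4294967296.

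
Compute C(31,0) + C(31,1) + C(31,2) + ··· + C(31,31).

2147483648

The entries of row 31 sum to 2^31 = 2147483648.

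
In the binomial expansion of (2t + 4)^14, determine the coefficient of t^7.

The general term is C(14,j)·(2t)^j·(4)^(14-j); the t^7 term has j = 7.
C(14,7) = 3432.
Coefficient = C(14,7) · 2^7 · 4^7 = 3432 · 128 · 16384 = 7197425664.

7197425664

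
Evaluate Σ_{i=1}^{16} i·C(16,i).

524288

Differentiating (1+x)^16 and setting x=1: Σ i·C(16,i) = 16·2^15 = 524288.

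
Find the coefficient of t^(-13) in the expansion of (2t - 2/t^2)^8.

General term: C(8,j)·(2t)^j·(-2/t^2)^(8-j), with t-exponent 1j − 2(8−j) = 3j − 16.
Set 3j − 16 = -13: j = 1.
C(8,1) = 8; 2^1 = 2; (-2)^7 = -128.
Coefficient = 8 · 2 · (-128) = -2048.

-2048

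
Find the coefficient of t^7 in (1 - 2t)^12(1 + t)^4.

Coefficient of t^7 = Σ_{j} C(12,j)·(-2)^j·C(4,7-j)·1^(7-j) for j from 3 to 7.
= (-1760) + 31680 + (-152064) + 236544 + (-101376) = 13024.

13024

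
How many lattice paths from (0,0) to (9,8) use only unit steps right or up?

Each path is a sequence of 17 steps with 9 rights: C(17,9) = 24310.

24310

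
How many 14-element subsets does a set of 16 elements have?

120

C(16,14) = C(16,2) by symmetry.
C(16,2) = (16·15) / 2! = 240 / 2 = 120.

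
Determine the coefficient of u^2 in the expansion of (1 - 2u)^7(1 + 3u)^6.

Coefficient of u^2 = Σ_{j} C(7,j)·(-2)^j·C(6,2-j)·3^(2-j) for j from 0 to 2.
= 135 + (-252) + 84 = -33.

-33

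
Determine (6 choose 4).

15

C(6,4) = C(6,2) by symmetry.
C(6,2) = (6·5) / 2! = 30 / 2 = 15.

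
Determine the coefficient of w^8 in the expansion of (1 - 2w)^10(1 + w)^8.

Coefficient of w^8 = Σ_{j} C(10,j)·(-2)^j·C(8,8-j)·1^(8-j) for j from 0 to 8.
= 1 + (-160) + 5040 + (-53760) + 235200 + (-451584) + 376320 + (-122880) + 11520 = -303.

-303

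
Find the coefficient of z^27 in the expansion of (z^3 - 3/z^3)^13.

702

General term: C(13,j)·(z^3)^j·(-3/z^3)^(13-j), with z-exponent 3j − 3(13−j) = 6j − 39.
Set 6j − 39 = 27: j = 11.
C(13,11) = 78; 1^11 = 1; (-3)^2 = 9.
Coefficient = 78 · 1 · 9 = 702.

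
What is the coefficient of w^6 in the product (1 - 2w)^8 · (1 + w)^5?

96

Coefficient of w^6 = Σ_{j} C(8,j)·(-2)^j·C(5,6-j)·1^(6-j) for j from 1 to 6.
= (-16) + 560 + (-4480) + 11200 + (-8960) + 1792 = 96.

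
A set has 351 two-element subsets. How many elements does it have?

27

n(n−1)/2 = 351 ⇒ n(n−1) = 702. Since 27·26 = 702, n = 27.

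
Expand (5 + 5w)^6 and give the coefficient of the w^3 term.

The general term is C(6,j)·(5)^j·(5w)^(6-j); the w^3 term has j = 3.
C(6,3) = 20.
Coefficient = C(6,3) · 5^3 · 5^3 = 20 · 125 · 125 = 312500.

312500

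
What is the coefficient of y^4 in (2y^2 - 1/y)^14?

192192

General term: C(14,j)·(2y^2)^j·(-1/y)^(14-j), with y-exponent 2j − 1(14−j) = 3j − 14.
Set 3j − 14 = 4: j = 6.
C(14,6) = 3003; 2^6 = 64; (-1)^8 = 1.
Coefficient = 3003 · 64 · 1 = 192192.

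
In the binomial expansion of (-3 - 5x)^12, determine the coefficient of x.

10628820

The general term is C(12,j)·(-3)^j·(-5x)^(12-j); the x^1 term has j = 11.
C(12,11) = 12.
Coefficient = C(12,11) · (-3)^11 · (-5)^1 = 12 · (-177147) · (-5) = 10628820.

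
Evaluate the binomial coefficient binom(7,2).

21

C(7,2) = (7·6) / 2! = 42 / 2 = 21.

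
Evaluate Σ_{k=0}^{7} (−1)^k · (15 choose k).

The partial alternating sum Σ_{k=0}^{7} (−1)^k C(15,k) = (−1)^7 C(14,7) = -3432.

-3432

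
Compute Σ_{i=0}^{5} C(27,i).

1 + 27 + 351 + 2925 + 17550 + 80730 = 101584.

101584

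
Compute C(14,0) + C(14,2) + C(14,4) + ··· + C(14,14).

8192

Even-r terms of row 14 sum to 2^13 = 8192.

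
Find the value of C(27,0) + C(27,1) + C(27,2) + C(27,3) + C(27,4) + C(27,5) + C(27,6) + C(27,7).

1285624

1 + 27 + 351 + 2925 + 17550 + 80730 + 296010 + 888030 = 1285624.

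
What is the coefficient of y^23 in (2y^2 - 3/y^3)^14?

-344064

General term: C(14,j)·(2y^2)^j·(-3/y^3)^(14-j), with y-exponent 2j − 3(14−j) = 5j − 42.
Set 5j − 42 = 23: j = 13.
C(14,13) = 14; 2^13 = 8192; (-3)^1 = -3.
Coefficient = 14 · 8192 · (-3) = -344064.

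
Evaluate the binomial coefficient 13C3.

286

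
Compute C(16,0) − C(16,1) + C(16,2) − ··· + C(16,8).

The partial alternating sum Σ_{k=0}^{8} (−1)^k C(16,k) = (−1)^8 C(15,8) = 6435.

6435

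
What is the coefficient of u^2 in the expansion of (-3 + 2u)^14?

The general term is C(14,j)·(-3)^j·(2u)^(14-j); the u^2 term has j = 12.
C(14,12) = 91.
Coefficient = C(14,12) · (-3)^12 · 2^2 = 91 · 531441 · 4 = 193444524.

193444524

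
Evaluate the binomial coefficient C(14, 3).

C(14,3) = (14·13·12) / 3! = 2184 / 6 = 364.

364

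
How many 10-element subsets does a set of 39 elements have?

C(39,10) = (39·38·37·36·35·34·33·32·31·30) / 10! = 2306992893004800 / 3628800 = 635745396.

635745396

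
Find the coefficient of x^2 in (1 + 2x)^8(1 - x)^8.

12

Coefficient of x^2 = Σ_{j} C(8,j)·2^j·C(8,2-j)·(-1)^(2-j) for j from 0 to 2.
= 28 + (-128) + 112 = 12.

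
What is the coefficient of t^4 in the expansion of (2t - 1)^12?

The general term is C(12,j)·(2t)^j·(-1)^(12-j); the t^4 term has j = 4.
C(12,4) = 495.
Coefficient = C(12,4) · 2^4 = 495 · 16 = 7920.

7920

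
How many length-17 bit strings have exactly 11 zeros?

12376

Choose the 11 positions: C(17,11) = 12376.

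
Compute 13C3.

286

C(13,3) = (13·12·11) / 3! = 1716 / 6 = 286.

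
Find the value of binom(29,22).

1560780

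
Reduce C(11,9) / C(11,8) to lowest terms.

1/3

C(n,k+1)/C(n,k) = (n−k)/(k+1) = (11−8)/(8+1) = 3/9 = 1/3.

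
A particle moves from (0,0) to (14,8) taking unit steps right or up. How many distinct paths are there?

319770

Each path is a sequence of 22 steps with 14 rights: C(22,14) = 319770.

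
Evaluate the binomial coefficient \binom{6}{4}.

C(6,4) = C(6,2) by symmetry.
C(6,2) = (6·5) / 2! = 30 / 2 = 15.

15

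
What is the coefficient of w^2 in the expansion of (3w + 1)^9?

324

The general term is C(9,j)·(3w)^j·(1)^(9-j); the w^2 term has j = 2.
C(9,2) = 36.
Coefficient = C(9,2) · 3^2 = 36 · 9 = 324.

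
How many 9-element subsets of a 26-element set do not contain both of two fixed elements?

All 9-subsets: C(26,9) = 3124550. Those containing both fixed elements: C(24,7) = 346104.
3124550 − 346104 = 2778446.

2778446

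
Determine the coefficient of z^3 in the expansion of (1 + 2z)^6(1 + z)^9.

Coefficient of z^3 = Σ_{j} C(6,j)·2^j·C(9,3-j)·1^(3-j) for j from 0 to 3.
= 84 + 432 + 540 + 160 = 1216.

1216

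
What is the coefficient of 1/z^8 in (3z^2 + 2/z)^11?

33792

General term: C(11,j)·(3z^2)^j·(2/z)^(11-j), with z-exponent 2j − 1(11−j) = 3j − 11.
Set 3j − 11 = -8: j = 1.
C(11,1) = 11; 3^1 = 3; 2^10 = 1024.
Coefficient = 11 · 3 · 1024 = 33792.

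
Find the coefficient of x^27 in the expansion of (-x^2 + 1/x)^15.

General term: C(15,j)·(-x^2)^j·(1/x)^(15-j), with x-exponent 2j − 1(15−j) = 3j − 15.
Set 3j − 15 = 27: j = 14.
C(15,14) = 15; (-1)^14 = 1; 1^1 = 1.
Coefficient = 15 · 1 · 1 = 15.

15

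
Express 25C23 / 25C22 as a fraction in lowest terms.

C(n,k+1)/C(n,k) = (n−k)/(k+1) = (25−22)/(22+1) = 3/23.

3/23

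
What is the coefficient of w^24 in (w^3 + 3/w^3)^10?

General term: C(10,j)·(w^3)^j·(3/w^3)^(10-j), with w-exponent 3j − 3(10−j) = 6j − 30.
Set 6j − 30 = 24: j = 9.
C(10,9) = 10; 1^9 = 1; 3^1 = 3.
Coefficient = 10 · 1 · 3 = 30.

30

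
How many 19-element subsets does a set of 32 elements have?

C(32,19) = C(32,13) by symmetry.
C(32,13) = (32·31·30·29·28·27·26·25·24·23·22·21·20) / 13! = 2163102632570880000 / 6227020800 = 347373600.

347373600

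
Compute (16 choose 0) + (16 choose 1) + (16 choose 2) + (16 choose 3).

1 + 16 + 120 + 560 = 697.

697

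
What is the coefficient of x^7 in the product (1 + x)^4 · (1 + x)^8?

792

Coefficient of x^7 = Σ_{j} C(4,j)·C(8,7-j) for j from 0 to 4.
= 8 + 112 + 336 + 280 + 56 = 792.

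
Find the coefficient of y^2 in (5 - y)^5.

The general term is C(5,j)·(5)^j·(-y)^(5-j); the y^2 term has j = 3.
C(5,3) = 10.
Coefficient = C(5,3) · 5^3 = 10 · 125 = 1250.

1250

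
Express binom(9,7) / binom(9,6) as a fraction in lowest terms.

3/7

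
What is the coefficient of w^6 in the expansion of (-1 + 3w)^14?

2189187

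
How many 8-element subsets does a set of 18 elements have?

43758

C(18,8) = (18·17·16·15·14·13·12·11) / 8! = 1764322560 / 40320 = 43758.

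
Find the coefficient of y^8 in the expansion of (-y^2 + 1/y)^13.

-1716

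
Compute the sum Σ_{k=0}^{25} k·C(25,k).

Since k·C(25,k) = 25·C(24,k−1), the sum is 25·2^24 = 25·16777216 = 419430400.

419430400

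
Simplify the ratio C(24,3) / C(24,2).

C(n,k+1)/C(n,k) = (n−k)/(k+1) = (24−2)/(2+1) = 22/3.

22/3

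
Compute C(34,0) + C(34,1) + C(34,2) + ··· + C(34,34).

The entries of row 34 sum to 2^34 = 17179869184.

17179869184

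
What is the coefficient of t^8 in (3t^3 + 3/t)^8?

459270

General term: C(8,j)·(3t^3)^j·(3/t)^(8-j), with t-exponent 3j − 1(8−j) = 4j − 8.
Set 4j − 8 = 8: j = 4.
C(8,4) = 70; 3^4 = 81; 3^4 = 81.
Coefficient = 70 · 81 · 81 = 459270.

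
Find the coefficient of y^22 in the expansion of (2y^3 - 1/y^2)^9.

General term: C(9,j)·(2y^3)^j·(-1/y^2)^(9-j), with y-exponent 3j − 2(9−j) = 5j − 18.
Set 5j − 18 = 22: j = 8.
C(9,8) = 9; 2^8 = 256; (-1)^1 = -1.
Coefficient = 9 · 256 · (-1) = -2304.

-2304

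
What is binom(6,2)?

15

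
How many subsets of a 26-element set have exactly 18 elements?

1562275

Choose the 18 positions: C(26,18) = 1562275.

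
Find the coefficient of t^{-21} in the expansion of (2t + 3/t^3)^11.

8660520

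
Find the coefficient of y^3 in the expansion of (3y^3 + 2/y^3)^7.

General term: C(7,j)·(3y^3)^j·(2/y^3)^(7-j), with y-exponent 3j − 3(7−j) = 6j − 21.
Set 6j − 21 = 3: j = 4.
C(7,4) = 35; 3^4 = 81; 2^3 = 8.
Coefficient = 35 · 81 · 8 = 22680.

22680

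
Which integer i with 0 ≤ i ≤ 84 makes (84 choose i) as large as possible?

C(84,i) is maximized at i = 84/2 = 42.

42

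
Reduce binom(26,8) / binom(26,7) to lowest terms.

19/8

C(n,k+1)/C(n,k) = (n−k)/(k+1) = (26−7)/(7+1) = 19/8.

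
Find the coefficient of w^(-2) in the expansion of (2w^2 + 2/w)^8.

7168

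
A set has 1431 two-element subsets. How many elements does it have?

n(n−1)/2 = 1431 ⇒ n(n−1) = 2862. Since 54·53 = 2862, n = 54.

54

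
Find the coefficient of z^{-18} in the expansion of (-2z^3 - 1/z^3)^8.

General term: C(8,j)·(-2z^3)^j·(-1/z^3)^(8-j), with z-exponent 3j − 3(8−j) = 6j − 24.
Set 6j − 24 = -18: j = 1.
C(8,1) = 8; (-2)^1 = -2; (-1)^7 = -1.
Coefficient = 8 · (-2) · (-1) = 16.

16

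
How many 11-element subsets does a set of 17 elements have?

C(17,11) = C(17,6) by symmetry.
C(17,6) = (17·16·15·14·13·12) / 6! = 8910720 / 720 = 12376.

12376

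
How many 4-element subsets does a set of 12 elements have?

C(12,4) = (12·11·10·9) / 4! = 11880 / 24 = 495.

495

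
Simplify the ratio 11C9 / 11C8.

C(n,k+1)/C(n,k) = (n−k)/(k+1) = (11−8)/(8+1) = 3/9 = 1/3.

1/3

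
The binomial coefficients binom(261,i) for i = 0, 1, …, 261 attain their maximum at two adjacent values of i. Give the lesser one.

130

For odd n = 261, C(261,i) peaks at i = (n−1)/2 and (n+1)/2; the lesser is 130.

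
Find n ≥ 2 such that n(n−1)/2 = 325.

n(n−1)/2 = 325 ⇒ n(n−1) = 650. Since 26·25 = 650, n = 26.

26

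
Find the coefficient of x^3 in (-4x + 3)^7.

-181440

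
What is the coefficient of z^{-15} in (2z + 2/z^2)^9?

4608

General term: C(9,j)·(2z)^j·(2/z^2)^(9-j), with z-exponent 1j − 2(9−j) = 3j − 18.
Set 3j − 18 = -15: j = 1.
C(9,1) = 9; 2^1 = 2; 2^8 = 256.
Coefficient = 9 · 2 · 256 = 4608.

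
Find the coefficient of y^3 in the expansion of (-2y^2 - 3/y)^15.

General term: C(15,j)·(-2y^2)^j·(-3/y)^(15-j), with y-exponent 2j − 1(15−j) = 3j − 15.
Set 3j − 15 = 3: j = 6.
C(15,6) = 5005; (-2)^6 = 64; (-3)^9 = -19683.
Coefficient = 5005 · 64 · (-19683) = -6304858560.

-6304858560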